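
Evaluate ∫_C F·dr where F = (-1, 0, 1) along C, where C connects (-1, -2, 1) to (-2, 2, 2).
2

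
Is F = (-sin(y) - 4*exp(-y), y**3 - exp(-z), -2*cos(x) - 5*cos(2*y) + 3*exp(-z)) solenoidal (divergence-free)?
No, ∇·F = 3*y**2 - 3*exp(-z)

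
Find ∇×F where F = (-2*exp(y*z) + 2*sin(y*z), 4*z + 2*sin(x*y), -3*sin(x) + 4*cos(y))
(-4*sin(y) - 4, -2*y*exp(y*z) + 2*y*cos(y*z) + 3*cos(x), 2*y*cos(x*y) + 2*z*exp(y*z) - 2*z*cos(y*z))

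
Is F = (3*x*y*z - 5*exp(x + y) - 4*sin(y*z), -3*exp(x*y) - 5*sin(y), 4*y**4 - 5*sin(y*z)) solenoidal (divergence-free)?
No, ∇·F = -3*x*exp(x*y) + 3*y*z - 5*y*cos(y*z) - 5*exp(x + y) - 5*cos(y)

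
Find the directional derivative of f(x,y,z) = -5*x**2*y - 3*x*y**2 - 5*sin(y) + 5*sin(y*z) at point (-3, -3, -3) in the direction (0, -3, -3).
sqrt(2)*(30*cos(9) + 5*cos(3) + 99)/2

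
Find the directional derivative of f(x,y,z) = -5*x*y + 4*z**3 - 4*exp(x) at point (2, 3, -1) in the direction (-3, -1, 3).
sqrt(19)*(12*exp(2) + 91)/19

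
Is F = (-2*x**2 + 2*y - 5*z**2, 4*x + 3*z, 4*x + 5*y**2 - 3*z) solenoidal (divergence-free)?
No, ∇·F = -4*x - 3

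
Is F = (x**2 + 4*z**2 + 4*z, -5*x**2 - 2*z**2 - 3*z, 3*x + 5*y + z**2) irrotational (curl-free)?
No, ∇×F = (4*z + 8, 8*z + 1, -10*x)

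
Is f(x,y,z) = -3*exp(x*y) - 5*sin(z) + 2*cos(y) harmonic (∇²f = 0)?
No, ∇²f = -3*x**2*exp(x*y) - 3*y**2*exp(x*y) + 5*sin(z) - 2*cos(y)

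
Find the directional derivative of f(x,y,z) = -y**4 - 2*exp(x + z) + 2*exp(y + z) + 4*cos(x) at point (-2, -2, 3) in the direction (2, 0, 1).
4*sqrt(5)*(-E + 2*sin(2))/5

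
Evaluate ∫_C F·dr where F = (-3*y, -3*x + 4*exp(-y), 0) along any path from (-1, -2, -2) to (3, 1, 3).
-3 - 4*exp(-1) + 4*exp(2)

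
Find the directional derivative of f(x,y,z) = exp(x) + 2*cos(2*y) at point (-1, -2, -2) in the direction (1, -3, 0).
sqrt(10)*(1 - 12*E*sin(4))*exp(-1)/10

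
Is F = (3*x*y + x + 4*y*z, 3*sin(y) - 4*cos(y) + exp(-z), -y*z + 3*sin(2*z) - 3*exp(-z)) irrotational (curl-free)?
No, ∇×F = (-z + exp(-z), 4*y, -3*x - 4*z)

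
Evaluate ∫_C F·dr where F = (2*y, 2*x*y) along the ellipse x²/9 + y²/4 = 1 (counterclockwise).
-12*pi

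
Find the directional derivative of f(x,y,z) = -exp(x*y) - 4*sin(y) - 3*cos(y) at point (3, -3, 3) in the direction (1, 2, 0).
-sqrt(5)*(8*exp(9)*cos(3) + 3 + 6*exp(9)*sin(3))*exp(-9)/5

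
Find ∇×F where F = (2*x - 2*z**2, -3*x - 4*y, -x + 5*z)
(0, 1 - 4*z, -3)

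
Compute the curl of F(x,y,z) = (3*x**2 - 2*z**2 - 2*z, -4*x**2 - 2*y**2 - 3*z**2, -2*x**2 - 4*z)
(6*z, 4*x - 4*z - 2, -8*x)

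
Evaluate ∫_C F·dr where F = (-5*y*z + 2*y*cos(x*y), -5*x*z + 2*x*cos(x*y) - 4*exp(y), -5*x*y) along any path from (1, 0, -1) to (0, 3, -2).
4 - 4*exp(3)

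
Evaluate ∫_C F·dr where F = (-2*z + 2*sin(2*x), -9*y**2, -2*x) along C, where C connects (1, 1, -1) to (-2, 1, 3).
cos(2) - cos(4) + 10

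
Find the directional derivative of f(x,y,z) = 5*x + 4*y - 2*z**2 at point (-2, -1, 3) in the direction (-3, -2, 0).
-23*sqrt(13)/13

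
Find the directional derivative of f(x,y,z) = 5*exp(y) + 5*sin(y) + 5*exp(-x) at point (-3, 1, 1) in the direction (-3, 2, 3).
5*sqrt(22)*(2*cos(1) + 2*E + 3*exp(3))/22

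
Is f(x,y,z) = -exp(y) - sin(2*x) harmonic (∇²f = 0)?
No, ∇²f = -exp(y) + 4*sin(2*x)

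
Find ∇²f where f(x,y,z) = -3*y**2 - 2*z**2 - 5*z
-10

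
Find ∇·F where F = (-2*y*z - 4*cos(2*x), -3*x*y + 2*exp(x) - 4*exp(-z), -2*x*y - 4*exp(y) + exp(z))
-3*x + exp(z) + 8*sin(2*x)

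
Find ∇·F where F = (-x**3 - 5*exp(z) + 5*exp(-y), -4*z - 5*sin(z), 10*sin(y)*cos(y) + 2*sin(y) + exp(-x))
-3*x**2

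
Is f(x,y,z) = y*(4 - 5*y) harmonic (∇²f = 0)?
No, ∇²f = -10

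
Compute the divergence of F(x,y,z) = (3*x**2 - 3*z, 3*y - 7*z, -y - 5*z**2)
6*x - 10*z + 3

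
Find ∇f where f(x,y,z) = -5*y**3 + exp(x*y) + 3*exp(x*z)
(y*exp(x*y) + 3*z*exp(x*z), x*exp(x*y) - 15*y**2, 3*x*exp(x*z))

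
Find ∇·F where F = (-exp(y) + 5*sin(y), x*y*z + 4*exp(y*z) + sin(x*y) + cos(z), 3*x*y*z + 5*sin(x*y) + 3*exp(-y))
3*x*y + x*z + x*cos(x*y) + 4*z*exp(y*z)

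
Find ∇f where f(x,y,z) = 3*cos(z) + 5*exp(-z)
(0, 0, -3*sin(z) - 5*exp(-z))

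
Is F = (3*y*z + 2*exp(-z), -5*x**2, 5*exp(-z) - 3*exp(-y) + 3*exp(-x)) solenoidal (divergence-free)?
No, ∇·F = -5*exp(-z)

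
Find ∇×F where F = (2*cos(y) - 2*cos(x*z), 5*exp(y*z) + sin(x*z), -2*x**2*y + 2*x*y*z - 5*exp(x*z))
(-2*x**2 + 2*x*z - x*cos(x*z) - 5*y*exp(y*z), 4*x*y + 2*x*sin(x*z) - 2*y*z + 5*z*exp(x*z), z*cos(x*z) + 2*sin(y))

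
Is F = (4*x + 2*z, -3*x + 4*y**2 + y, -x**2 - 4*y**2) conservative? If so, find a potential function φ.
No, ∇×F = (-8*y, 2*x + 2, -3) ≠ 0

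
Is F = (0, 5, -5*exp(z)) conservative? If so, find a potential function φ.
Yes, F is conservative. φ = 5*y - 5*exp(z)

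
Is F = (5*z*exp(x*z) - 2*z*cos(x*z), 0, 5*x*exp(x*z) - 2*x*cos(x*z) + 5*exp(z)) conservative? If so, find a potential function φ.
Yes, F is conservative. φ = 5*exp(z) + 5*exp(x*z) - 2*sin(x*z)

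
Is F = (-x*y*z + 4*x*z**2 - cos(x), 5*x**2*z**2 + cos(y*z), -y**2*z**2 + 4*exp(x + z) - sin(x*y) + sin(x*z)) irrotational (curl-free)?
No, ∇×F = (-10*x**2*z - x*cos(x*y) - 2*y*z**2 + y*sin(y*z), -x*y + 8*x*z + y*cos(x*y) - z*cos(x*z) - 4*exp(x + z), x*z*(10*z + 1))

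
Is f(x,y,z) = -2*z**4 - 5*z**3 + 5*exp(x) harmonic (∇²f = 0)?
No, ∇²f = -6*z*(4*z + 5) + 5*exp(x)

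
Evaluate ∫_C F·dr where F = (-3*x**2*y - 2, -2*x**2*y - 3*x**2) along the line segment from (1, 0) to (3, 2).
-260/3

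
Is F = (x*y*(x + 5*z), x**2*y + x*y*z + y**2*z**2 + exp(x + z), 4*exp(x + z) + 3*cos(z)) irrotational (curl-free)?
No, ∇×F = (-x*y - 2*y**2*z - exp(x + z), 5*x*y - 4*exp(x + z), 2*x*y - x*(x + 5*z) + y*z + exp(x + z))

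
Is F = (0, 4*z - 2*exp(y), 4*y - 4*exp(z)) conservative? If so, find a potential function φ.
Yes, F is conservative. φ = 4*y*z - 2*exp(y) - 4*exp(z)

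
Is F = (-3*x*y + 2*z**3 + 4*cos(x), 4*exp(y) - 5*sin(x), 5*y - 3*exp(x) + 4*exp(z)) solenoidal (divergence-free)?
No, ∇·F = -3*y + 4*exp(y) + 4*exp(z) - 4*sin(x)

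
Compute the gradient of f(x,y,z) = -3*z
(0, 0, -3)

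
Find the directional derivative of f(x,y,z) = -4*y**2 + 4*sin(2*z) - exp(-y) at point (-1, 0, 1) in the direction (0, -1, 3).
sqrt(10)*(24*cos(2) - 1)/10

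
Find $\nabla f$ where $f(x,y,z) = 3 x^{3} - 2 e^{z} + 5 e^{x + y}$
(9*x**2 + 5*exp(x + y), 5*exp(x + y), -2*exp(z))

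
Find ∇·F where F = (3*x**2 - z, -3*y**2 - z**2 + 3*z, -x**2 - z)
6*x - 6*y - 1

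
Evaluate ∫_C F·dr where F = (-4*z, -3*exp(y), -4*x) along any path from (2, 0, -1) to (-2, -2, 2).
11 - 3*exp(-2)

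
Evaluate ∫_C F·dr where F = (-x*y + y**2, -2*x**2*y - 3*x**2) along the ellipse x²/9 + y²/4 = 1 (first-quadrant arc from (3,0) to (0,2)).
-56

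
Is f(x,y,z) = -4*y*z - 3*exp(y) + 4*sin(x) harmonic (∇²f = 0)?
No, ∇²f = -3*exp(y) - 4*sin(x)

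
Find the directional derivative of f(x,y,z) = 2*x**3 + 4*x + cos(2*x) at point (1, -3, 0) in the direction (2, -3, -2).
4*sqrt(17)*(5 - sin(2))/17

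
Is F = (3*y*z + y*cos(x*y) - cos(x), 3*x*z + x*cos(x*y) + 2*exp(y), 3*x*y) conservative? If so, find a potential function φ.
Yes, F is conservative. φ = 3*x*y*z + 2*exp(y) - sin(x) + sin(x*y)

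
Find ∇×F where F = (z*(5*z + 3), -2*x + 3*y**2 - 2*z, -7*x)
(2, 10*z + 10, -2)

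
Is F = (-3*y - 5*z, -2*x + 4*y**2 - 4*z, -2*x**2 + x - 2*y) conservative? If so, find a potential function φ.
No, ∇×F = (2, 4*x - 6, 1) ≠ 0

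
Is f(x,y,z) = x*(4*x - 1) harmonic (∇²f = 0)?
No, ∇²f = 8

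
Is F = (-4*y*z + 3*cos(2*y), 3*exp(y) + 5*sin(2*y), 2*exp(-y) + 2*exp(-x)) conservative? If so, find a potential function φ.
No, ∇×F = (-2*exp(-y), -4*y + 2*exp(-x), 4*z + 6*sin(2*y)) ≠ 0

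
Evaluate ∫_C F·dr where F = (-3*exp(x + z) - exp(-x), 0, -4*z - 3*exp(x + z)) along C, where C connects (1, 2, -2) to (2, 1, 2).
(-3*exp(6) + 1 + 2*E)*exp(-2)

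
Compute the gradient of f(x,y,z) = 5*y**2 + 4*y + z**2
(0, 10*y + 4, 2*z)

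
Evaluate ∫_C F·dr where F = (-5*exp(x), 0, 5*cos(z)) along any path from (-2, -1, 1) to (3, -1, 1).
5*(1 - exp(5))*exp(-2)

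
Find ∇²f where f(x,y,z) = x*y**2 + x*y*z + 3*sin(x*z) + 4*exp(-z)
-3*x**2*sin(x*z) + 2*x - 3*z**2*sin(x*z) + 4*exp(-z)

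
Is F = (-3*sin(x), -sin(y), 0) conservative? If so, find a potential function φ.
Yes, F is conservative. φ = 3*cos(x) + cos(y)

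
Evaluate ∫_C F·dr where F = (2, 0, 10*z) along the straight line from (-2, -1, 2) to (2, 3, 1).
-7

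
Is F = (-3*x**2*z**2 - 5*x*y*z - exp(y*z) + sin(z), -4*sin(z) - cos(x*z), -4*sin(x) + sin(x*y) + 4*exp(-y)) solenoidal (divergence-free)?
No, ∇·F = z*(-6*x*z - 5*y)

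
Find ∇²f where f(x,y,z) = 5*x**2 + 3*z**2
16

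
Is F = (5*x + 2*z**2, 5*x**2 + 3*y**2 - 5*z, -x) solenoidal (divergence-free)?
No, ∇·F = 6*y + 5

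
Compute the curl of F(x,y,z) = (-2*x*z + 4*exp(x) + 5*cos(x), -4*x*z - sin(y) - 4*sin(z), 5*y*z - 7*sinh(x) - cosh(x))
(4*x + 5*z + 4*cos(z), -2*x + sinh(x) + 7*cosh(x), -4*z)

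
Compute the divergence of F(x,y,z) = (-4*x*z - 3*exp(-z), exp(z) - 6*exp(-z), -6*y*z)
-6*y - 4*z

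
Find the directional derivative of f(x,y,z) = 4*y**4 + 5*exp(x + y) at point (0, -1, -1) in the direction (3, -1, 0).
sqrt(10)*(5 + 8*E)*exp(-1)/5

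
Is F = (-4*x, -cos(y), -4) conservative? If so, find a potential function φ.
Yes, F is conservative. φ = -2*x**2 - 4*z - sin(y)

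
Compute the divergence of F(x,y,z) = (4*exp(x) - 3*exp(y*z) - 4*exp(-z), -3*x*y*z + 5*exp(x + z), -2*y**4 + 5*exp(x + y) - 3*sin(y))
-3*x*z + 4*exp(x)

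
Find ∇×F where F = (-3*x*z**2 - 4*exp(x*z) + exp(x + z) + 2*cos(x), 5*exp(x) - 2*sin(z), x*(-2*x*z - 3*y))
(-3*x + 2*cos(z), -2*x*z - 4*x*exp(x*z) + 3*y + exp(x + z), 5*exp(x))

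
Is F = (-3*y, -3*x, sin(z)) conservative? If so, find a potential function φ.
Yes, F is conservative. φ = -3*x*y - cos(z)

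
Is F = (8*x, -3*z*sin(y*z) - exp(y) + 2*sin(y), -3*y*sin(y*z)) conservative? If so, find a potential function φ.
Yes, F is conservative. φ = 4*x**2 - exp(y) - 2*cos(y) + 3*cos(y*z)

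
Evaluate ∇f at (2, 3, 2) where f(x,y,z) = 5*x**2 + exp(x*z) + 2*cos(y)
(20 + 2*exp(4), -2*sin(3), 2*exp(4))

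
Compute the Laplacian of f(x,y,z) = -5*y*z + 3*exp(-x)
3*exp(-x)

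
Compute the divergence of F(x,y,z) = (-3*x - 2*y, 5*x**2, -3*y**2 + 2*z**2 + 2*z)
4*z - 1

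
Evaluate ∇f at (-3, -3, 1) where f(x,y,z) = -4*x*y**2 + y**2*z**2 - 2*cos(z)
(-36, -78, 2*sin(1) + 18)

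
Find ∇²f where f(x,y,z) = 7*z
0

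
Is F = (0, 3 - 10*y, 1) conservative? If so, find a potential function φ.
Yes, F is conservative. φ = -5*y**2 + 3*y + z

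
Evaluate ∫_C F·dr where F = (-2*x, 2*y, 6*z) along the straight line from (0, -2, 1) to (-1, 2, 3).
23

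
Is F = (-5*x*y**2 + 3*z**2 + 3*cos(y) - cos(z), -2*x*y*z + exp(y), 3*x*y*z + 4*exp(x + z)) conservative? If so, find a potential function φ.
No, ∇×F = (x*(2*y + 3*z), -3*y*z + 6*z - 4*exp(x + z) + sin(z), 10*x*y - 2*y*z + 3*sin(y)) ≠ 0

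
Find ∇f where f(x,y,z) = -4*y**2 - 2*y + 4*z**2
(0, -8*y - 2, 8*z)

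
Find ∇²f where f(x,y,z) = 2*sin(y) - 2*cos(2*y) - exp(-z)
-2*sin(y) + 8*cos(2*y) - exp(-z)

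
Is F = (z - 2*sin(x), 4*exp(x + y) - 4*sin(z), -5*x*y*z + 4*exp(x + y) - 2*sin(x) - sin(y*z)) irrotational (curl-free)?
No, ∇×F = (-5*x*z - z*cos(y*z) + 4*exp(x + y) + 4*cos(z), 5*y*z - 4*exp(x + y) + 2*cos(x) + 1, 4*exp(x + y))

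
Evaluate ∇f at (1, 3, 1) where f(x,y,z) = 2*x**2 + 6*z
(4, 0, 6)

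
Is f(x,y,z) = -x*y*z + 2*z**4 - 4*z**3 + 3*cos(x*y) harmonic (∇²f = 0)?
No, ∇²f = -3*x**2*cos(x*y) - 3*y**2*cos(x*y) + 24*z*(z - 1)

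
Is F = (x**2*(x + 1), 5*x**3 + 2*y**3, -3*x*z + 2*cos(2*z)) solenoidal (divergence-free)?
No, ∇·F = 3*x**2 - x + 6*y**2 - 4*sin(2*z)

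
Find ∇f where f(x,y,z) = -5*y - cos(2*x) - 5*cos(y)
(2*sin(2*x), 5*sin(y) - 5, 0)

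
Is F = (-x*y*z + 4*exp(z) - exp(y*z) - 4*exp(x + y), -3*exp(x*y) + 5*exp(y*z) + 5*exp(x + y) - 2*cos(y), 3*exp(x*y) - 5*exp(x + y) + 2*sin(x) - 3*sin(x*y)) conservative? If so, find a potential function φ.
No, ∇×F = (3*x*exp(x*y) - 3*x*cos(x*y) - 5*y*exp(y*z) - 5*exp(x + y), -x*y - 3*y*exp(x*y) - y*exp(y*z) + 3*y*cos(x*y) + 4*exp(z) + 5*exp(x + y) - 2*cos(x), x*z - 3*y*exp(x*y) + z*exp(y*z) + 9*exp(x + y)) ≠ 0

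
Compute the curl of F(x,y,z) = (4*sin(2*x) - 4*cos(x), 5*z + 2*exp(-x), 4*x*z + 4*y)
(-1, -4*z, -2*exp(-x))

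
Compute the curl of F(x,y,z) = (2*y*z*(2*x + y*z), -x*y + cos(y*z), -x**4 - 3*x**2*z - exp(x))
(y*sin(y*z), 4*x**3 + 4*x*y + 6*x*z + 4*y**2*z + exp(x), -4*x*z - 4*y*z**2 - y)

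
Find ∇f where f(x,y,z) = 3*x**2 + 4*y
(6*x, 4, 0)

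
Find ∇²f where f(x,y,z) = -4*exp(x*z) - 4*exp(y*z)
-4*x**2*exp(x*z) - 4*y**2*exp(y*z) - 4*z**2*exp(x*z) - 4*z**2*exp(y*z)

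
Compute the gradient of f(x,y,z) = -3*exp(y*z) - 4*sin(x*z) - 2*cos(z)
(-4*z*cos(x*z), -3*z*exp(y*z), -4*x*cos(x*z) - 3*y*exp(y*z) + 2*sin(z))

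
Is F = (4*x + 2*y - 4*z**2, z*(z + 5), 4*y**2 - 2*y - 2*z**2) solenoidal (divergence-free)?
No, ∇·F = 4 - 4*z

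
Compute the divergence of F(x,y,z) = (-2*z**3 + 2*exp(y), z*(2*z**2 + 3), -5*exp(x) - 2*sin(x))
0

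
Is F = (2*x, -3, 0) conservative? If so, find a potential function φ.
Yes, F is conservative. φ = x**2 - 3*y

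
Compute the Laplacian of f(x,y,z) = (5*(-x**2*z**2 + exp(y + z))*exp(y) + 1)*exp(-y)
-10*x**2 - 10*z**2 + 10*exp(y + z) + exp(-y)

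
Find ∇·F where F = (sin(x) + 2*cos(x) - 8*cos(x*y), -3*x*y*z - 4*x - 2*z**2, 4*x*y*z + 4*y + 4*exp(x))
4*x*y - 3*x*z + 8*y*sin(x*y) - 2*sin(x) + cos(x)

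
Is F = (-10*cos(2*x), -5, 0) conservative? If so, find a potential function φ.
Yes, F is conservative. φ = -5*y - 5*sin(2*x)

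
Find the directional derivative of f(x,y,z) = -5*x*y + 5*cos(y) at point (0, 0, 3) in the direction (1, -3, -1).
0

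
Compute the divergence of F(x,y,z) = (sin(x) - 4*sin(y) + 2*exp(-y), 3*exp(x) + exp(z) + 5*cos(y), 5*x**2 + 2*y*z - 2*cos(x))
2*y - 5*sin(y) + cos(x)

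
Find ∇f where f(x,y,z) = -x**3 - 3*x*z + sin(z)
(-3*x**2 - 3*z, 0, -3*x + cos(z))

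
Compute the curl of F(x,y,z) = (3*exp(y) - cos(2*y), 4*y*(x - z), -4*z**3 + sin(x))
(4*y, -cos(x), 4*y - 3*exp(y) - 2*sin(2*y))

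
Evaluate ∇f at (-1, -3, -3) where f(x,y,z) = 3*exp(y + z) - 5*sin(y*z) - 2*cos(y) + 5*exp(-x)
(-5*E, 15*cos(9) - 2*sin(3) + 3*exp(-6), 15*cos(9) + 3*exp(-6))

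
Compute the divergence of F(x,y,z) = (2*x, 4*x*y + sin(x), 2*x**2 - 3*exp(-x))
4*x + 2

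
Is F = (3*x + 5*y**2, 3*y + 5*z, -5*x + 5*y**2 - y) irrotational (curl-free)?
No, ∇×F = (10*y - 6, 5, -10*y)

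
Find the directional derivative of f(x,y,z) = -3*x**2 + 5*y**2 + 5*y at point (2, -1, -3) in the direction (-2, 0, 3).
24*sqrt(13)/13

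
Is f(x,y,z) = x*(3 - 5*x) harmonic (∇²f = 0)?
No, ∇²f = -10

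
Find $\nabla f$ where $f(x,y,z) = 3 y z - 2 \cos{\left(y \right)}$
(0, 3*z + 2*sin(y), 3*y)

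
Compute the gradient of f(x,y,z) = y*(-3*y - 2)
(0, -6*y - 2, 0)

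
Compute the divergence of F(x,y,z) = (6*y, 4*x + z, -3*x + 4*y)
0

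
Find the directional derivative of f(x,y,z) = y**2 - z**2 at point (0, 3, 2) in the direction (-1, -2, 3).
-12*sqrt(14)/7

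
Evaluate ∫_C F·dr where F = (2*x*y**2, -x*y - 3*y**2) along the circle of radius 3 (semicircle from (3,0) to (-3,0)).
-18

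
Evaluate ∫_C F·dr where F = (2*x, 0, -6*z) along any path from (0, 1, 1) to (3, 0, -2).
0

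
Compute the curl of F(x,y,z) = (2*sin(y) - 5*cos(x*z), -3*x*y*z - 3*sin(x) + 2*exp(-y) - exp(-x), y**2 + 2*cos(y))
(3*x*y + 2*y - 2*sin(y), 5*x*sin(x*z), -3*y*z - 3*cos(x) - 2*cos(y) + exp(-x))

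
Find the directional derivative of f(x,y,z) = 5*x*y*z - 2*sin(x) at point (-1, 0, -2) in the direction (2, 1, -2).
10/3 - 4*cos(1)/3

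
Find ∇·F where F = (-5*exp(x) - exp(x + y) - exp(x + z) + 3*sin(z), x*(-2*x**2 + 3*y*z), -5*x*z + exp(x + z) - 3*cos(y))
3*x*z - 5*x - 5*exp(x) - exp(x + y)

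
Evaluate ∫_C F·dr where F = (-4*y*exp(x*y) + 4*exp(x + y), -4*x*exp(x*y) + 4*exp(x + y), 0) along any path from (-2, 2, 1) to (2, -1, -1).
-4 - 4*exp(-2) + 4*exp(-4) + 4*E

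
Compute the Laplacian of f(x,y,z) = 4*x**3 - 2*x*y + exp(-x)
24*x + exp(-x)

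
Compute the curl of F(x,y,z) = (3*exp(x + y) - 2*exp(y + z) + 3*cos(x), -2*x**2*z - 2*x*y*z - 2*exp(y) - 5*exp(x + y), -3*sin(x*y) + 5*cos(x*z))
(x*(2*x + 2*y - 3*cos(x*y)), 3*y*cos(x*y) + 5*z*sin(x*z) - 2*exp(y + z), -4*x*z - 2*y*z - 8*exp(x + y) + 2*exp(y + z))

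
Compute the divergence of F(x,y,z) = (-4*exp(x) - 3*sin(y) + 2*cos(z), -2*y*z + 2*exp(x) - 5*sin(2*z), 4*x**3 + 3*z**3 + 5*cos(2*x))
9*z**2 - 2*z - 4*exp(x)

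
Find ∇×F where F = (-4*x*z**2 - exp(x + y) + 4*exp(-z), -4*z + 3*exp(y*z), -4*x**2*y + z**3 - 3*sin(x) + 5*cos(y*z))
(-4*x**2 - 3*y*exp(y*z) - 5*z*sin(y*z) + 4, 8*x*y - 8*x*z + 3*cos(x) - 4*exp(-z), exp(x + y))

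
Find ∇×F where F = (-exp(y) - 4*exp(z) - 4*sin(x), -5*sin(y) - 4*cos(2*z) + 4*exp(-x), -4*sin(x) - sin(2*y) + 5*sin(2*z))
(-8*sin(2*z) - 2*cos(2*y), -4*exp(z) + 4*cos(x), exp(y) - 4*exp(-x))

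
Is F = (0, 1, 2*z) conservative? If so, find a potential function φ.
Yes, F is conservative. φ = y + z**2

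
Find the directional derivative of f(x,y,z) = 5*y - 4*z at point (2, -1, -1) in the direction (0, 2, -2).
9*sqrt(2)/2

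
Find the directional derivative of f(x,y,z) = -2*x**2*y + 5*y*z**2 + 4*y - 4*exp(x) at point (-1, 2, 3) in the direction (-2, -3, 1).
sqrt(14)*(8 - 97*E)*exp(-1)/14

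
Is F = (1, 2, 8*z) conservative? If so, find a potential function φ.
Yes, F is conservative. φ = x + 2*y + 4*z**2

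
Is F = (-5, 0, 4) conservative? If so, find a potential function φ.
Yes, F is conservative. φ = -5*x + 4*z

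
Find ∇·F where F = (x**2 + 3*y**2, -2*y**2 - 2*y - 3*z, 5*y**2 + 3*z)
2*x - 4*y + 1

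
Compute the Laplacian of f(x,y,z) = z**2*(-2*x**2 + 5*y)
-4*x**2 + 10*y - 4*z**2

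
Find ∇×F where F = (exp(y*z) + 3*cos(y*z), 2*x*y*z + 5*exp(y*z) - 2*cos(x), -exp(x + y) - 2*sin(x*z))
(-2*x*y - 5*y*exp(y*z) - exp(x + y), y*exp(y*z) - 3*y*sin(y*z) + 2*z*cos(x*z) + exp(x + y), 2*y*z - z*exp(y*z) + 3*z*sin(y*z) + 2*sin(x))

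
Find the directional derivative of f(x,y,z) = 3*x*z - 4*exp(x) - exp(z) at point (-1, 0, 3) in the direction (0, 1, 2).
2*sqrt(5)*(-exp(3) - 3)/5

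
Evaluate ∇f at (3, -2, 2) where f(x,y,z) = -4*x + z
(-4, 0, 1)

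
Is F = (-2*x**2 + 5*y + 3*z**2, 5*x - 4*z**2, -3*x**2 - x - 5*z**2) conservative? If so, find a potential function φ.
No, ∇×F = (8*z, 6*x + 6*z + 1, 0) ≠ 0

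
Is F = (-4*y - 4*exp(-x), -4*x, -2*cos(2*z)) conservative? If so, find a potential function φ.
Yes, F is conservative. φ = -4*x*y - sin(2*z) + 4*exp(-x)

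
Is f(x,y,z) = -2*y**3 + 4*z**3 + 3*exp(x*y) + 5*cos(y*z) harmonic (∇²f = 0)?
No, ∇²f = 3*x**2*exp(x*y) + 3*y**2*exp(x*y) - 5*y**2*cos(y*z) - 12*y - 5*z**2*cos(y*z) + 24*z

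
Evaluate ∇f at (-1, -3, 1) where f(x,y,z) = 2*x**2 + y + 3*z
(-4, 1, 3)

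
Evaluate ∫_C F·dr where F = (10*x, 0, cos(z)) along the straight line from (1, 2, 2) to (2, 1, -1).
-sin(2) - sin(1) + 15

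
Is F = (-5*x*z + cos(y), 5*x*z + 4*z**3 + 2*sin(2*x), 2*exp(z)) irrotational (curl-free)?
No, ∇×F = (-5*x - 12*z**2, -5*x, 5*z + sin(y) + 4*cos(2*x))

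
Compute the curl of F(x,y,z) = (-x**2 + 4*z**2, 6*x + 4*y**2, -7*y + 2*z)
(-7, 8*z, 6)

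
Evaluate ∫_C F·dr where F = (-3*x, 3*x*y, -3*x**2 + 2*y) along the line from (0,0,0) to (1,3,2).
23/2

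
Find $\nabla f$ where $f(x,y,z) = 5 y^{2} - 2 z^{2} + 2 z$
(0, 10*y, 2 - 4*z)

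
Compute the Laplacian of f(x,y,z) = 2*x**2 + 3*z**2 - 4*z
10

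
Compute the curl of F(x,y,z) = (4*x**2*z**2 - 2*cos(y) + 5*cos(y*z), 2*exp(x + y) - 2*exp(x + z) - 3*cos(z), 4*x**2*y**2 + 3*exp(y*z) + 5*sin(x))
(8*x**2*y + 3*z*exp(y*z) + 2*exp(x + z) - 3*sin(z), 8*x**2*z - 8*x*y**2 - 5*y*sin(y*z) - 5*cos(x), 5*z*sin(y*z) + 2*exp(x + y) - 2*exp(x + z) - 2*sin(y))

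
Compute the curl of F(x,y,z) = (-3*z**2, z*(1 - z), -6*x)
(2*z - 1, 6 - 6*z, 0)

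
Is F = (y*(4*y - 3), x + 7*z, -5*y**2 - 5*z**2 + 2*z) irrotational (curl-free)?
No, ∇×F = (-10*y - 7, 0, 4 - 8*y)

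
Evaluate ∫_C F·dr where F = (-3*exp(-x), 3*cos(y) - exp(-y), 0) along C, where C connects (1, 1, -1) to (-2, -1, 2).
-6*sin(1) - 4*exp(-1) + E + 3*exp(2)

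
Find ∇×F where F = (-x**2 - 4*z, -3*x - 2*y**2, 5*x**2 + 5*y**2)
(10*y, -10*x - 4, -3)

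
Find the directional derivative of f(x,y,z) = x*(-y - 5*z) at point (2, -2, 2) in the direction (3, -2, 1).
-15*sqrt(14)/7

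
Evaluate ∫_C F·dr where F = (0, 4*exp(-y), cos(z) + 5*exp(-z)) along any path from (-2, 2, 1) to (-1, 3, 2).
-sin(1) - 4*exp(-3) - exp(-2) + sin(2) + 5*exp(-1)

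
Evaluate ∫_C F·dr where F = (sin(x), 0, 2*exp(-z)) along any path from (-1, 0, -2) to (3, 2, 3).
-2*exp(-3) + cos(1) - cos(3) + 2*exp(2)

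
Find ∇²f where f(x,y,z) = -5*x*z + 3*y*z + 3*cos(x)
-3*cos(x)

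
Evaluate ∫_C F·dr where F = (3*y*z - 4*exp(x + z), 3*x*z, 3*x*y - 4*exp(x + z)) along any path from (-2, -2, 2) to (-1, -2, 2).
-4*E - 8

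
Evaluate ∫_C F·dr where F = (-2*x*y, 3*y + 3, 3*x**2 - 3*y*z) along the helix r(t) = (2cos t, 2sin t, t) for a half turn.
0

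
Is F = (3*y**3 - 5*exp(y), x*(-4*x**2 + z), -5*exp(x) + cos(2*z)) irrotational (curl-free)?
No, ∇×F = (-x, 5*exp(x), -12*x**2 - 9*y**2 + z + 5*exp(y))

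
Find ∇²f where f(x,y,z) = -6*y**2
-12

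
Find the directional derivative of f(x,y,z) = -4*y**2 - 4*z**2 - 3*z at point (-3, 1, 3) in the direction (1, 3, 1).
-51*sqrt(11)/11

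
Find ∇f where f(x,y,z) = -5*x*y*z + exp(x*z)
(z*(-5*y + exp(x*z)), -5*x*z, x*(-5*y + exp(x*z)))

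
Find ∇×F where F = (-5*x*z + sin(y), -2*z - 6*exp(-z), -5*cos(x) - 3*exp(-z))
(2 - 6*exp(-z), -5*x - 5*sin(x), -cos(y))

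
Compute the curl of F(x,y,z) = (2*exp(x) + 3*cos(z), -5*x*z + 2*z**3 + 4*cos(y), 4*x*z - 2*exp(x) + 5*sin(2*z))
(5*x - 6*z**2, -4*z + 2*exp(x) - 3*sin(z), -5*z)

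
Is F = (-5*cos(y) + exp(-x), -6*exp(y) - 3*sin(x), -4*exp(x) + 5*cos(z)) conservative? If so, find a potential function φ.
No, ∇×F = (0, 4*exp(x), -5*sin(y) - 3*cos(x)) ≠ 0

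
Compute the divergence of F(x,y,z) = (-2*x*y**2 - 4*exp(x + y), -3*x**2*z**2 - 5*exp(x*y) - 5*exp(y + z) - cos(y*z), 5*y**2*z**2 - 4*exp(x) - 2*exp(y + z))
-5*x*exp(x*y) + 10*y**2*z - 2*y**2 + z*sin(y*z) - 4*exp(x + y) - 7*exp(y + z)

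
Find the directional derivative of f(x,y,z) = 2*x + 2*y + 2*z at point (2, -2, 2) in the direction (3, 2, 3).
8*sqrt(22)/11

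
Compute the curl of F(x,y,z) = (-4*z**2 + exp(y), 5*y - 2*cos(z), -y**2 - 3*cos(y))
(-2*y + 3*sin(y) - 2*sin(z), -8*z, -exp(y))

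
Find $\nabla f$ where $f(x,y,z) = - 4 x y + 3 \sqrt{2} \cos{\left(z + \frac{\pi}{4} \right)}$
(-4*y, -4*x, -3*sqrt(2)*sin(z + pi/4))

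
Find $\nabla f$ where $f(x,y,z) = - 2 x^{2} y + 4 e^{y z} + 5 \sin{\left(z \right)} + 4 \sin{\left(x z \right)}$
(-4*x*y + 4*z*cos(x*z), -2*x**2 + 4*z*exp(y*z), 4*x*cos(x*z) + 4*y*exp(y*z) + 5*cos(z))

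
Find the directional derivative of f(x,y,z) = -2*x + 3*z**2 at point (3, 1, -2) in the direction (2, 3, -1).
4*sqrt(14)/7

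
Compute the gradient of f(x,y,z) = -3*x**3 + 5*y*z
(-9*x**2, 5*z, 5*y)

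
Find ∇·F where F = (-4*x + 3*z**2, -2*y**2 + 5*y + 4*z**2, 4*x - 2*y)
1 - 4*y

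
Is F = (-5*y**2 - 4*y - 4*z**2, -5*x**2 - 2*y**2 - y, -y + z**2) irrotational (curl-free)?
No, ∇×F = (-1, -8*z, -10*x + 10*y + 4)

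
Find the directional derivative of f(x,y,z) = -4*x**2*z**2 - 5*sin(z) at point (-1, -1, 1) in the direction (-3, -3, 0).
-4*sqrt(2)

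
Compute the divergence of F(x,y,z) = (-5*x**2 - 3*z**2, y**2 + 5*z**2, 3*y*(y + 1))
-10*x + 2*y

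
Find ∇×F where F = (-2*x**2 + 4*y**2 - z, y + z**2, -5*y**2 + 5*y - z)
(-10*y - 2*z + 5, -1, -8*y)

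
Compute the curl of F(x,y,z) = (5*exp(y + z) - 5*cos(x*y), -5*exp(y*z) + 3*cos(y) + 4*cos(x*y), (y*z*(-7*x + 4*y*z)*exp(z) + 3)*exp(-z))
(-7*x*z + 8*y*z**2 + 5*y*exp(y*z), 7*y*z + 5*exp(y + z), -5*x*sin(x*y) - 4*y*sin(x*y) - 5*exp(y + z))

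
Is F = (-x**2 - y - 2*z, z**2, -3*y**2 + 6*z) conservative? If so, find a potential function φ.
No, ∇×F = (-6*y - 2*z, -2, 1) ≠ 0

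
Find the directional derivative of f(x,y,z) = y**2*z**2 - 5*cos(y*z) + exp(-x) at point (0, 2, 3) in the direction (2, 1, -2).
-14/3 - 5*sin(6)/3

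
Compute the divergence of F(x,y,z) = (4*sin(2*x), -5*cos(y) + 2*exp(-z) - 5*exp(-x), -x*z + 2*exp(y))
-x + 5*sin(y) + 8*cos(2*x)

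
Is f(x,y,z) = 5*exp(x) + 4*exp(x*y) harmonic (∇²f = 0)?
No, ∇²f = 4*x**2*exp(x*y) + 4*y**2*exp(x*y) + 5*exp(x)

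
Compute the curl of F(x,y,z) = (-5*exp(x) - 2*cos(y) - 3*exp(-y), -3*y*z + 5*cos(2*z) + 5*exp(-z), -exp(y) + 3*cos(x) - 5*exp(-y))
(3*y - exp(y) + 10*sin(2*z) + 5*exp(-z) + 5*exp(-y), 3*sin(x), -2*sin(y) - 3*exp(-y))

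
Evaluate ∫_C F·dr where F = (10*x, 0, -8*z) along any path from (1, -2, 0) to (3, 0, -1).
36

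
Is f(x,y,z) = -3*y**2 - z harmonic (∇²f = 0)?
No, ∇²f = -6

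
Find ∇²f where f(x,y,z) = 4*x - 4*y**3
-24*y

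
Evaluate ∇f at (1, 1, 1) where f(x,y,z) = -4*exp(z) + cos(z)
(0, 0, -4*E - sin(1))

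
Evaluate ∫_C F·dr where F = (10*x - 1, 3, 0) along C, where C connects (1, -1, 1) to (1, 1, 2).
6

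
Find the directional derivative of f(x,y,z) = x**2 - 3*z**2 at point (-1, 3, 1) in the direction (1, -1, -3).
16*sqrt(11)/11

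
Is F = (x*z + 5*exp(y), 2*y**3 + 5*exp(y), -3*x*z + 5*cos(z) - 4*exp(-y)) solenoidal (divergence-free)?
No, ∇·F = -3*x + 6*y**2 + z + 5*exp(y) - 5*sin(z)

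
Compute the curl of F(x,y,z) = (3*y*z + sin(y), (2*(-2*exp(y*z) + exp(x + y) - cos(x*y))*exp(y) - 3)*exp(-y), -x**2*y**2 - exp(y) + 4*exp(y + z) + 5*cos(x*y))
(-2*x**2*y - 5*x*sin(x*y) + 4*y*exp(y*z) - exp(y) + 4*exp(y + z), y*(2*x*y + 5*sin(x*y) + 3), 2*y*sin(x*y) - 3*z + 2*exp(x + y) - cos(y))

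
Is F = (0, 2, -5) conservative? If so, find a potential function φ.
Yes, F is conservative. φ = 2*y - 5*z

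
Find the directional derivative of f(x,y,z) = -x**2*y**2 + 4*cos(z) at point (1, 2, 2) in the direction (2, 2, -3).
12*sqrt(17)*(-2 + sin(2))/17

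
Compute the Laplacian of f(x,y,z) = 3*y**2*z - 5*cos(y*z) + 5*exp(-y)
5*y**2*cos(y*z) + 5*z**2*cos(y*z) + 6*z + 5*exp(-y)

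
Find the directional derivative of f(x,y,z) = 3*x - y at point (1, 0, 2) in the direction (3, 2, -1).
sqrt(14)/2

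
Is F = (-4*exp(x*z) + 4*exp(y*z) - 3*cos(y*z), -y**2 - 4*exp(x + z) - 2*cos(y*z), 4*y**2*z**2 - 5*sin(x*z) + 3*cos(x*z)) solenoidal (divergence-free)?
No, ∇·F = -3*x*sin(x*z) - 5*x*cos(x*z) + 8*y**2*z - 2*y - 4*z*exp(x*z) + 2*z*sin(y*z)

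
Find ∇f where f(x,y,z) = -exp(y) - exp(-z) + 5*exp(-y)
(0, -exp(y) - 5*exp(-y), exp(-z))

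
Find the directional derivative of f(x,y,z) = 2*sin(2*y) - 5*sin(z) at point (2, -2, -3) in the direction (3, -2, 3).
-sqrt(22)*(15*cos(3) + 8*cos(4))/22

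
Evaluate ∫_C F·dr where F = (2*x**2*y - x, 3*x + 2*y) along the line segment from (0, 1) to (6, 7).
876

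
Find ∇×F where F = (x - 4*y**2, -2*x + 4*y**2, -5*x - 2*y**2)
(-4*y, 5, 8*y - 2)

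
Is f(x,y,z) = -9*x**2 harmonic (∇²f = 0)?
No, ∇²f = -18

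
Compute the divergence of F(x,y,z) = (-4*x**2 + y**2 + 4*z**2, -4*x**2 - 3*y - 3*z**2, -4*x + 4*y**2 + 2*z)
-8*x - 1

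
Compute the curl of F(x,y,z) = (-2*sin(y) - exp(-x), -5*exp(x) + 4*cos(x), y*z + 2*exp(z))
(z, 0, -5*exp(x) - 4*sin(x) + 2*cos(y))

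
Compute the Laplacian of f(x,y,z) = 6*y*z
0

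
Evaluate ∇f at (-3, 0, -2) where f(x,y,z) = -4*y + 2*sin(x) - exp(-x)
(2*cos(3) + exp(3), -4, 0)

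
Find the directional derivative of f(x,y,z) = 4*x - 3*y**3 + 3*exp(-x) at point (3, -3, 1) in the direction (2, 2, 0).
sqrt(2)*(-77*exp(3) - 3)*exp(-3)/2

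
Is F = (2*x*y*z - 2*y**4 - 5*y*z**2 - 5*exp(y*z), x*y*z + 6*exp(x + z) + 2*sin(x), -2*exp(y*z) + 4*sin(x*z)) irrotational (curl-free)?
No, ∇×F = (-x*y - 2*z*exp(y*z) - 6*exp(x + z), 2*x*y - 10*y*z - 5*y*exp(y*z) - 4*z*cos(x*z), -2*x*z + 8*y**3 + y*z + 5*z**2 + 5*z*exp(y*z) + 6*exp(x + z) + 2*cos(x))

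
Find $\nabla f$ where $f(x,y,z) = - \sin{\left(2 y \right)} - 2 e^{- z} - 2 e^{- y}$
(0, -2*cos(2*y) + 2*exp(-y), 2*exp(-z))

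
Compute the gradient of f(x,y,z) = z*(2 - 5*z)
(0, 0, 2 - 10*z)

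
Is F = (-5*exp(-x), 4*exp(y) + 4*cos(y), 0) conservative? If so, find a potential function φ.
Yes, F is conservative. φ = 4*exp(y) + 4*sin(y) + 5*exp(-x)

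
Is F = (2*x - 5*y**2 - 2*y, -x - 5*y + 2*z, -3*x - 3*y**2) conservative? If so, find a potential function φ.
No, ∇×F = (-6*y - 2, 3, 10*y + 1) ≠ 0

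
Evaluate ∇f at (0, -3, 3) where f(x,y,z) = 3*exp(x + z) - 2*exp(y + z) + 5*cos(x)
(3*exp(3), -2, -2 + 3*exp(3))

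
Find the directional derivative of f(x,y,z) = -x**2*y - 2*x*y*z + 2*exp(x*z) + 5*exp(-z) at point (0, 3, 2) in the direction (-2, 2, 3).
sqrt(17)*(-15 + 16*exp(2))*exp(-2)/17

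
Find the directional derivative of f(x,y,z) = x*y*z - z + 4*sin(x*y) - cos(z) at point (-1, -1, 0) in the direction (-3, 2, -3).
2*sqrt(22)*cos(1)/11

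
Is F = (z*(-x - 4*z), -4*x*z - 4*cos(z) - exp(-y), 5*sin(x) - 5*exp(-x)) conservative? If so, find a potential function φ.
No, ∇×F = (4*x - 4*sin(z), -x - 8*z - 5*cos(x) - 5*exp(-x), -4*z) ≠ 0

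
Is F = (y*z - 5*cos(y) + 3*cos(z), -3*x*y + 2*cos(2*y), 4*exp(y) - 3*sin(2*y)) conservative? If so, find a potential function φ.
No, ∇×F = (4*exp(y) - 6*cos(2*y), y - 3*sin(z), -3*y - z - 5*sin(y)) ≠ 0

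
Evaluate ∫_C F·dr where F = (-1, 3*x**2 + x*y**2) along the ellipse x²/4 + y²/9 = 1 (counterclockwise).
27*pi/2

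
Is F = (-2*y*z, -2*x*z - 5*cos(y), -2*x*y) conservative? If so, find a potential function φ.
Yes, F is conservative. φ = -2*x*y*z - 5*sin(y)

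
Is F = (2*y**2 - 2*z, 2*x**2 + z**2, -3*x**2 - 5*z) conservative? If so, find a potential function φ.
No, ∇×F = (-2*z, 6*x - 2, 4*x - 4*y) ≠ 0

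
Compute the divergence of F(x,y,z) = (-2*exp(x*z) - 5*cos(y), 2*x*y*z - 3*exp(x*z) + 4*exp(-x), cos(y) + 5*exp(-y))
2*z*(x - exp(x*z))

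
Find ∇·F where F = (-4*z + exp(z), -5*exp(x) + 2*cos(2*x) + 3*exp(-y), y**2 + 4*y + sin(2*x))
-3*exp(-y)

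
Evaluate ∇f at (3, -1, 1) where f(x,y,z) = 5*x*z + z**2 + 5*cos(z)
(5, 0, 17 - 5*sin(1))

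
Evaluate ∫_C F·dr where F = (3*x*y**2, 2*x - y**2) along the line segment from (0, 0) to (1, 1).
17/12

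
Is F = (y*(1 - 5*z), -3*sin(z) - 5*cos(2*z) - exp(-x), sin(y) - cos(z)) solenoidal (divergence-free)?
No, ∇·F = sin(z)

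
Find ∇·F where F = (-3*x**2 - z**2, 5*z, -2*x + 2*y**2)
-6*x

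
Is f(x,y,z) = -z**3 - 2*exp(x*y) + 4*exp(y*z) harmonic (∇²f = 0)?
No, ∇²f = -2*x**2*exp(x*y) - 2*y**2*exp(x*y) + 4*y**2*exp(y*z) + 4*z**2*exp(y*z) - 6*z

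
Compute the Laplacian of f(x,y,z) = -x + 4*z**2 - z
8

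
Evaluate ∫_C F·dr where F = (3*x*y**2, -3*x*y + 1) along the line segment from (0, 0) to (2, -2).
2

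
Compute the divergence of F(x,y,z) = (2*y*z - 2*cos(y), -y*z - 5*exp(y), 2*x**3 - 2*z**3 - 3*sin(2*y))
-6*z**2 - z - 5*exp(y)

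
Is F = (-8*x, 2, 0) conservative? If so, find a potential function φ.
Yes, F is conservative. φ = -4*x**2 + 2*y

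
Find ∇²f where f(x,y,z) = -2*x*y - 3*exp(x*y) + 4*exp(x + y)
-3*x**2*exp(x*y) - 3*y**2*exp(x*y) + 8*exp(x + y)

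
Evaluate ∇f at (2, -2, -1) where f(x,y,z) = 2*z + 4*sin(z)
(0, 0, 2 + 4*cos(1))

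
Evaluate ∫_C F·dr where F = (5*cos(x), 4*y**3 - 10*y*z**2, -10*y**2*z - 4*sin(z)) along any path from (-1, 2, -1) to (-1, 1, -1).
0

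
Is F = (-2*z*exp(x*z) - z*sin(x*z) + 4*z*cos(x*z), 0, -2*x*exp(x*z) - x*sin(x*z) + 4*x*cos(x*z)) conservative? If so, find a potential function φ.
Yes, F is conservative. φ = -2*exp(x*z) + 4*sin(x*z) + cos(x*z)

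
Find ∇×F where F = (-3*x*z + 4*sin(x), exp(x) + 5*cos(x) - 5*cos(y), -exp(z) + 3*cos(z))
(0, -3*x, exp(x) - 5*sin(x))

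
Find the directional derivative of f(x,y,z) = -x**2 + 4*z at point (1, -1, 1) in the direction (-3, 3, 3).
2*sqrt(3)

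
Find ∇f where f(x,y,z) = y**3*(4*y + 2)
(0, y**2*(16*y + 6), 0)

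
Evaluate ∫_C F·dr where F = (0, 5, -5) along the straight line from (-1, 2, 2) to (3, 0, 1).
-5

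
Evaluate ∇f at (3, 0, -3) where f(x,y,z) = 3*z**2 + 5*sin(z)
(0, 0, -18 + 5*cos(3))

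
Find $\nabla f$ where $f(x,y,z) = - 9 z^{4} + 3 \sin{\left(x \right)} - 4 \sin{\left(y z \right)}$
(3*cos(x), -4*z*cos(y*z), -4*y*cos(y*z) - 36*z**3)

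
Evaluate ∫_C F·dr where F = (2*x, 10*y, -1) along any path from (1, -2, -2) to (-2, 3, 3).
23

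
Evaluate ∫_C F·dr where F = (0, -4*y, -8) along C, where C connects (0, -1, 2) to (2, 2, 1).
2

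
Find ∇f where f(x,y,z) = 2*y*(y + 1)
(0, 4*y + 2, 0)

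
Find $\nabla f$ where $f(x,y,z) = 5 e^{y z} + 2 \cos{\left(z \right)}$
(0, 5*z*exp(y*z), 5*y*exp(y*z) - 2*sin(z))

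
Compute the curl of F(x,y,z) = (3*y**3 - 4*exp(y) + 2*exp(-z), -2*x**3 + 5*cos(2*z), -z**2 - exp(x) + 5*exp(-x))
(10*sin(2*z), exp(x) - 2*exp(-z) + 5*exp(-x), -6*x**2 - 9*y**2 + 4*exp(y))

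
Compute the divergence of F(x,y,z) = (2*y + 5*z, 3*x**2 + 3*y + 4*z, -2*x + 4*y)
3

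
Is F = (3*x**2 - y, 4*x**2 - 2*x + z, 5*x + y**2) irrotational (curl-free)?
No, ∇×F = (2*y - 1, -5, 8*x - 1)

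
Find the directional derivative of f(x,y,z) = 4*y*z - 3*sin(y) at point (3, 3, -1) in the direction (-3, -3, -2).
3*sqrt(22)*(-4 + 3*cos(3))/22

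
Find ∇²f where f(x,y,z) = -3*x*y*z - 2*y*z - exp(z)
-exp(z)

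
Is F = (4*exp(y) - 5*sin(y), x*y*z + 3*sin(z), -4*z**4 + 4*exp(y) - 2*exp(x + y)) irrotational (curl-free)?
No, ∇×F = (-x*y + 4*exp(y) - 2*exp(x + y) - 3*cos(z), 2*exp(x + y), y*z - 4*exp(y) + 5*cos(y))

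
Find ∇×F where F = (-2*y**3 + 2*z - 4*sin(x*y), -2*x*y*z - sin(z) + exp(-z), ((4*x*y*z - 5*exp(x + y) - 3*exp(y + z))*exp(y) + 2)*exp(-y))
(2*x*y + 4*x*z - 5*exp(x + y) - 3*exp(y + z) + cos(z) + exp(-z) - 2*exp(-y), -4*y*z + 5*exp(x + y) + 2, 4*x*cos(x*y) + 6*y**2 - 2*y*z)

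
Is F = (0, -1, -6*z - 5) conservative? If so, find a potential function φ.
Yes, F is conservative. φ = -y - 3*z**2 - 5*z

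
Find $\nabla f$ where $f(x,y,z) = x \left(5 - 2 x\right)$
(5 - 4*x, 0, 0)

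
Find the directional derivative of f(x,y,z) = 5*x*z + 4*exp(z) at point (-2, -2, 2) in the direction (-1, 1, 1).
4*sqrt(3)*(-5 + exp(2))/3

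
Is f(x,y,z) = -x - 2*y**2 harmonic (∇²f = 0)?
No, ∇²f = -4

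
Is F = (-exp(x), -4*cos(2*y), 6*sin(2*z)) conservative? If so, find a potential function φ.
Yes, F is conservative. φ = -exp(x) - 2*sin(2*y) - 3*cos(2*z)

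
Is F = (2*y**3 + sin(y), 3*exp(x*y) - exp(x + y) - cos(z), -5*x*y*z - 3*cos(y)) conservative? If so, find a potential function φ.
No, ∇×F = (-5*x*z + 3*sin(y) - sin(z), 5*y*z, -6*y**2 + 3*y*exp(x*y) - exp(x + y) - cos(y)) ≠ 0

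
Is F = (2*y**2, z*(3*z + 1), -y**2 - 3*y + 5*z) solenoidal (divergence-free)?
No, ∇·F = 5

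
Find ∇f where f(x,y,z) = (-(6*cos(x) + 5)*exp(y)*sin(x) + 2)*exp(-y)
(-5*cos(x) - 6*cos(2*x), -2*exp(-y), 0)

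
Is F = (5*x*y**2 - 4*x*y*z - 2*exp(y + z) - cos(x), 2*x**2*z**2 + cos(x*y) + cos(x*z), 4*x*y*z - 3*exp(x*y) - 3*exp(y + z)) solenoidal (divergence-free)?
No, ∇·F = 4*x*y - x*sin(x*y) + 5*y**2 - 4*y*z - 3*exp(y + z) + sin(x)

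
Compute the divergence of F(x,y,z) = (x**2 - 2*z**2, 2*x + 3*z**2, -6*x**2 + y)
2*x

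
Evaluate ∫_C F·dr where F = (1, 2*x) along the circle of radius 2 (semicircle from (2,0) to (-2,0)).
-4 + 4*pi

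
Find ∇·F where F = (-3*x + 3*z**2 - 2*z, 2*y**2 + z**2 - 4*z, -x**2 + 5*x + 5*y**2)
4*y - 3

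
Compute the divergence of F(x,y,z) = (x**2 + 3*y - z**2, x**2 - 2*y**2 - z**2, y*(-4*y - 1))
2*x - 4*y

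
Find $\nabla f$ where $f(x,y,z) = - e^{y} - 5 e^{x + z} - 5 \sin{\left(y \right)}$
(-5*exp(x + z), -exp(y) - 5*cos(y), -5*exp(x + z))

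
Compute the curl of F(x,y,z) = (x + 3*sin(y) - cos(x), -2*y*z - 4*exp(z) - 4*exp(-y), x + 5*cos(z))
(2*y + 4*exp(z), -1, -3*cos(y))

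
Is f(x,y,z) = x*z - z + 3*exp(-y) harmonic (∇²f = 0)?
No, ∇²f = 3*exp(-y)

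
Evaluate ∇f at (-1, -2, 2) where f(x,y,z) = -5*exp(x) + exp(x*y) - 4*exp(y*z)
((-2*exp(3) - 5)*exp(-1), (-exp(6) - 8)*exp(-4), 8*exp(-4))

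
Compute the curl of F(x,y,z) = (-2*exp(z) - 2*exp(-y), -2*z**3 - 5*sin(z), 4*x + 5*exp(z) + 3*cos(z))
(6*z**2 + 5*cos(z), -2*exp(z) - 4, -2*exp(-y))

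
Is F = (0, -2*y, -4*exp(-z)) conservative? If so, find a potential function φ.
Yes, F is conservative. φ = -y**2 + 4*exp(-z)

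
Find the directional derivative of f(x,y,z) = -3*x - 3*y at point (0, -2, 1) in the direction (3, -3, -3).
0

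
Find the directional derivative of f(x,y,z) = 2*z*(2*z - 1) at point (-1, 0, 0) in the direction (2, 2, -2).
2*sqrt(3)/3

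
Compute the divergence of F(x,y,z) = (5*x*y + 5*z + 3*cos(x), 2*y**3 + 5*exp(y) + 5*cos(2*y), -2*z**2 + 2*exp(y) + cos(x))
6*y**2 + 5*y - 4*z + 5*exp(y) - 3*sin(x) - 10*sin(2*y)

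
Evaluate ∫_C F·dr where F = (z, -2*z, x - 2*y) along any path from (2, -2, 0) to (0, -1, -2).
-4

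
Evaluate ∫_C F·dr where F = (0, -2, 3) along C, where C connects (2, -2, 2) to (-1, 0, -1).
-13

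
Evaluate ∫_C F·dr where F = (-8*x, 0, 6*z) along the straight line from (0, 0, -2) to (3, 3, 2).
-36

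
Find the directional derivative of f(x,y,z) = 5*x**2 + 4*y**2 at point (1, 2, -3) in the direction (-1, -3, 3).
-58*sqrt(19)/19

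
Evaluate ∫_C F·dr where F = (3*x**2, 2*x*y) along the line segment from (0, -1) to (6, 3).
256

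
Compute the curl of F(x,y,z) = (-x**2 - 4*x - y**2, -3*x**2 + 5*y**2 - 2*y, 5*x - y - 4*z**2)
(-1, -5, -6*x + 2*y)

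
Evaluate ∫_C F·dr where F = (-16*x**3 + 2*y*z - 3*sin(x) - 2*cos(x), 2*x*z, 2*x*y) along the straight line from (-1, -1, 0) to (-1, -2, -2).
-8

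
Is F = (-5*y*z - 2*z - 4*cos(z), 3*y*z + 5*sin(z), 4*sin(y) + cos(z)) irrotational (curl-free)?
No, ∇×F = (-3*y + 4*cos(y) - 5*cos(z), -5*y + 4*sin(z) - 2, 5*z)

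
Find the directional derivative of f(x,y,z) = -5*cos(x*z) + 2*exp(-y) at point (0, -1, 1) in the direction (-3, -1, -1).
2*sqrt(11)*E/11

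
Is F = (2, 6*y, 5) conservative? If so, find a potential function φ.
Yes, F is conservative. φ = 2*x + 3*y**2 + 5*z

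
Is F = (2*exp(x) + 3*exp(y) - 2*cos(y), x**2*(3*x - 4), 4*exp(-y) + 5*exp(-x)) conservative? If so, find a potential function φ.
No, ∇×F = (-4*exp(-y), 5*exp(-x), 9*x**2 - 8*x - 3*exp(y) - 2*sin(y)) ≠ 0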